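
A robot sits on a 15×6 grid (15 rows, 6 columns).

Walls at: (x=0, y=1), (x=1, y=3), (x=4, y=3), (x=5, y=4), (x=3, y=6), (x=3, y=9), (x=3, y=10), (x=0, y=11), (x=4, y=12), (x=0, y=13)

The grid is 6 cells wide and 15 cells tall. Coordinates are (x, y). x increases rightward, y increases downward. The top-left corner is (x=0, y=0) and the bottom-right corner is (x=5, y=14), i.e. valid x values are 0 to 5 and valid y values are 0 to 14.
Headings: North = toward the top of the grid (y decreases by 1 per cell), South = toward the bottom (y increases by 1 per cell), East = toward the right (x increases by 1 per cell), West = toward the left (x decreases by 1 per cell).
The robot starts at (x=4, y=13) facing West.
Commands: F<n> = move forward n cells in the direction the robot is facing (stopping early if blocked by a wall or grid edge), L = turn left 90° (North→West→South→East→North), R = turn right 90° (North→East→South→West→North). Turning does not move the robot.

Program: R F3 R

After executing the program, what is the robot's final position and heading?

Answer: Final position: (x=4, y=13), facing East

Derivation:
Start: (x=4, y=13), facing West
  R: turn right, now facing North
  F3: move forward 0/3 (blocked), now at (x=4, y=13)
  R: turn right, now facing East
Final: (x=4, y=13), facing East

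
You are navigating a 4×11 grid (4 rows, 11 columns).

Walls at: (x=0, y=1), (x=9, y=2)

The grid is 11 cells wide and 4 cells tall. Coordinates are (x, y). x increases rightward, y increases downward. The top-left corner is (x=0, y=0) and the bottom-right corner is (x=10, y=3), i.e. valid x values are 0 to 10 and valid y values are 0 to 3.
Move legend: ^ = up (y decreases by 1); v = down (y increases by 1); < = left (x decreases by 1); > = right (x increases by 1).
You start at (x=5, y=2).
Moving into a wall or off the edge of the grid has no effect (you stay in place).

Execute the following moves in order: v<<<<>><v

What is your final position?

Answer: Final position: (x=2, y=3)

Derivation:
Start: (x=5, y=2)
  v (down): (x=5, y=2) -> (x=5, y=3)
  < (left): (x=5, y=3) -> (x=4, y=3)
  < (left): (x=4, y=3) -> (x=3, y=3)
  < (left): (x=3, y=3) -> (x=2, y=3)
  < (left): (x=2, y=3) -> (x=1, y=3)
  > (right): (x=1, y=3) -> (x=2, y=3)
  > (right): (x=2, y=3) -> (x=3, y=3)
  < (left): (x=3, y=3) -> (x=2, y=3)
  v (down): blocked, stay at (x=2, y=3)
Final: (x=2, y=3)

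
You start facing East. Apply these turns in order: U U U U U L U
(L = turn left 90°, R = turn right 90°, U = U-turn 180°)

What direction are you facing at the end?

Start: East
  U (U-turn (180°)) -> West
  U (U-turn (180°)) -> East
  U (U-turn (180°)) -> West
  U (U-turn (180°)) -> East
  U (U-turn (180°)) -> West
  L (left (90° counter-clockwise)) -> South
  U (U-turn (180°)) -> North
Final: North

Answer: Final heading: North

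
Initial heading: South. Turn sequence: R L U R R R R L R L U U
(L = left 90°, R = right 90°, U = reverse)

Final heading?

Start: South
  R (right (90° clockwise)) -> West
  L (left (90° counter-clockwise)) -> South
  U (U-turn (180°)) -> North
  R (right (90° clockwise)) -> East
  R (right (90° clockwise)) -> South
  R (right (90° clockwise)) -> West
  R (right (90° clockwise)) -> North
  L (left (90° counter-clockwise)) -> West
  R (right (90° clockwise)) -> North
  L (left (90° counter-clockwise)) -> West
  U (U-turn (180°)) -> East
  U (U-turn (180°)) -> West
Final: West

Answer: Final heading: West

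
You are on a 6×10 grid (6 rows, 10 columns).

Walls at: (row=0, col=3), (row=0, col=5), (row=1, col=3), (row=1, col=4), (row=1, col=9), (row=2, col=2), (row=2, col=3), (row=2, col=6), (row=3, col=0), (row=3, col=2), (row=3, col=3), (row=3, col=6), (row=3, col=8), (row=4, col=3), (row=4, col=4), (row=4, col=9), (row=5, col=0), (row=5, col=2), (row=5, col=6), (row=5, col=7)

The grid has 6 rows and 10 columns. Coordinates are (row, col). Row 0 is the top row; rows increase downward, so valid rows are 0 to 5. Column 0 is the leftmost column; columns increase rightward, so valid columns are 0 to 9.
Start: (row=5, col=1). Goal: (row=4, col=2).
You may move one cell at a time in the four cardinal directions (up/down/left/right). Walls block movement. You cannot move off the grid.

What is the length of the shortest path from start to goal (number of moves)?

BFS from (row=5, col=1) until reaching (row=4, col=2):
  Distance 0: (row=5, col=1)
  Distance 1: (row=4, col=1)
  Distance 2: (row=3, col=1), (row=4, col=0), (row=4, col=2)  <- goal reached here
One shortest path (2 moves): (row=5, col=1) -> (row=4, col=1) -> (row=4, col=2)

Answer: Shortest path length: 2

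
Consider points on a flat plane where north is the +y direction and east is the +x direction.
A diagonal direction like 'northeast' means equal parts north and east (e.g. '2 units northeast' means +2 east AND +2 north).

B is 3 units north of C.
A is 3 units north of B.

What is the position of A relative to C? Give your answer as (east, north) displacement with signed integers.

Place C at the origin (east=0, north=0).
  B is 3 units north of C: delta (east=+0, north=+3); B at (east=0, north=3).
  A is 3 units north of B: delta (east=+0, north=+3); A at (east=0, north=6).
Therefore A relative to C: (east=0, north=6).

Answer: A is at (east=0, north=6) relative to C.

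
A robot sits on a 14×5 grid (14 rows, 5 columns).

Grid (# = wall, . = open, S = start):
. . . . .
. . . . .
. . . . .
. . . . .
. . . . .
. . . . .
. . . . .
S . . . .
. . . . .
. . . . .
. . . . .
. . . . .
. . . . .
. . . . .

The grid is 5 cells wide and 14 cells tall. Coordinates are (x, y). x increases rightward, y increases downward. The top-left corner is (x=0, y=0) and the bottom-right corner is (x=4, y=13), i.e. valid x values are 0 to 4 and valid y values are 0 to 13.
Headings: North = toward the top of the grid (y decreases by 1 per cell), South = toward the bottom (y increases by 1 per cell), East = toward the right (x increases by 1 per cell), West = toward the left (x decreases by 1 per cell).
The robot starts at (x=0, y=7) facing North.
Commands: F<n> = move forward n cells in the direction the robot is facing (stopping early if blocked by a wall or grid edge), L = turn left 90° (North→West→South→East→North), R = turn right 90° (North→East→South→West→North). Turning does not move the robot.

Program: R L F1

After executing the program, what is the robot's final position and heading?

Start: (x=0, y=7), facing North
  R: turn right, now facing East
  L: turn left, now facing North
  F1: move forward 1, now at (x=0, y=6)
Final: (x=0, y=6), facing North

Answer: Final position: (x=0, y=6), facing North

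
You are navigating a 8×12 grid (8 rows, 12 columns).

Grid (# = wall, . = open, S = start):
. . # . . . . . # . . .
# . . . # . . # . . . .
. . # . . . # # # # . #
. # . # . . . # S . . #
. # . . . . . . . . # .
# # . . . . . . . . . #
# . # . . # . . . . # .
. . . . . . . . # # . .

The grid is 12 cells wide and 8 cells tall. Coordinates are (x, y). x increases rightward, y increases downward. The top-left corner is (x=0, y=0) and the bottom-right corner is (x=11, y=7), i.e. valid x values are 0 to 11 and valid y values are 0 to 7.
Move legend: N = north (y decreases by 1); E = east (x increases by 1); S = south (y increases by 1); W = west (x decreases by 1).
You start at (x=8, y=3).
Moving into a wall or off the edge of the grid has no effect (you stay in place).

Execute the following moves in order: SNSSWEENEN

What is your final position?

Answer: Final position: (x=9, y=3)

Derivation:
Start: (x=8, y=3)
  S (south): (x=8, y=3) -> (x=8, y=4)
  N (north): (x=8, y=4) -> (x=8, y=3)
  S (south): (x=8, y=3) -> (x=8, y=4)
  S (south): (x=8, y=4) -> (x=8, y=5)
  W (west): (x=8, y=5) -> (x=7, y=5)
  E (east): (x=7, y=5) -> (x=8, y=5)
  E (east): (x=8, y=5) -> (x=9, y=5)
  N (north): (x=9, y=5) -> (x=9, y=4)
  E (east): blocked, stay at (x=9, y=4)
  N (north): (x=9, y=4) -> (x=9, y=3)
Final: (x=9, y=3)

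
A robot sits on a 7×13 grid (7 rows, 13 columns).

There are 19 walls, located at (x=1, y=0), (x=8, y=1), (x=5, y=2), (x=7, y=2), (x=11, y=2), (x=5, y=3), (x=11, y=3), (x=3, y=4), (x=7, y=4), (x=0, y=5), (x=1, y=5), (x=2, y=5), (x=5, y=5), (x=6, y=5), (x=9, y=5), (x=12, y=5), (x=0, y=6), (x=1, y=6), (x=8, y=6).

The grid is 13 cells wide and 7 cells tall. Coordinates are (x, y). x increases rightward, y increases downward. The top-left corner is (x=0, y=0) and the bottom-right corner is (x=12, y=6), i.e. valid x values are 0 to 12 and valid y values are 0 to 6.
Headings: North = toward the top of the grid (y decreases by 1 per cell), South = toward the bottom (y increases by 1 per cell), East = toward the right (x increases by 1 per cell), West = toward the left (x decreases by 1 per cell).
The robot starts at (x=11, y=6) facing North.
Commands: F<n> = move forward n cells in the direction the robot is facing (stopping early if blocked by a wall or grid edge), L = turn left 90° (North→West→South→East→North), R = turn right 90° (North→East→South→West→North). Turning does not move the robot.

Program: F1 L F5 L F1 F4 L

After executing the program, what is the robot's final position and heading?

Answer: Final position: (x=10, y=6), facing East

Derivation:
Start: (x=11, y=6), facing North
  F1: move forward 1, now at (x=11, y=5)
  L: turn left, now facing West
  F5: move forward 1/5 (blocked), now at (x=10, y=5)
  L: turn left, now facing South
  F1: move forward 1, now at (x=10, y=6)
  F4: move forward 0/4 (blocked), now at (x=10, y=6)
  L: turn left, now facing East
Final: (x=10, y=6), facing East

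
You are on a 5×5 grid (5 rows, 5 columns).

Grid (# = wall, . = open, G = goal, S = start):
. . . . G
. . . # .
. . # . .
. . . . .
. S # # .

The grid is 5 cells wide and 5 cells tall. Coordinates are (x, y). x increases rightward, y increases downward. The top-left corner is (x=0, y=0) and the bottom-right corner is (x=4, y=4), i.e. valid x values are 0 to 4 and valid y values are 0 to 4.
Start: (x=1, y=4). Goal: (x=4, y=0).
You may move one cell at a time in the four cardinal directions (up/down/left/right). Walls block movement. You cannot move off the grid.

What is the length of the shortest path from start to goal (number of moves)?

Answer: Shortest path length: 7

Derivation:
BFS from (x=1, y=4) until reaching (x=4, y=0):
  Distance 0: (x=1, y=4)
  Distance 1: (x=1, y=3), (x=0, y=4)
  Distance 2: (x=1, y=2), (x=0, y=3), (x=2, y=3)
  Distance 3: (x=1, y=1), (x=0, y=2), (x=3, y=3)
  Distance 4: (x=1, y=0), (x=0, y=1), (x=2, y=1), (x=3, y=2), (x=4, y=3)
  Distance 5: (x=0, y=0), (x=2, y=0), (x=4, y=2), (x=4, y=4)
  Distance 6: (x=3, y=0), (x=4, y=1)
  Distance 7: (x=4, y=0)  <- goal reached here
One shortest path (7 moves): (x=1, y=4) -> (x=1, y=3) -> (x=2, y=3) -> (x=3, y=3) -> (x=4, y=3) -> (x=4, y=2) -> (x=4, y=1) -> (x=4, y=0)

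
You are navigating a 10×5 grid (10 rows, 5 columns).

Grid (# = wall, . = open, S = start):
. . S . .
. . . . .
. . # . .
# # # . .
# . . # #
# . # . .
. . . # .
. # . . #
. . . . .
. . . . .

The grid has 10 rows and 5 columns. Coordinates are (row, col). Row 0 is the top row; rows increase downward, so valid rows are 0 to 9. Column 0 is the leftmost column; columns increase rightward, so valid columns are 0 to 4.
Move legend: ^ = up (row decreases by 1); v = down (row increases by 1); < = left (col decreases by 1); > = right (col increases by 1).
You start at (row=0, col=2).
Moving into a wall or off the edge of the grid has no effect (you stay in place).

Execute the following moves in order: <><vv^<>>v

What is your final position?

Answer: Final position: (row=1, col=2)

Derivation:
Start: (row=0, col=2)
  < (left): (row=0, col=2) -> (row=0, col=1)
  > (right): (row=0, col=1) -> (row=0, col=2)
  < (left): (row=0, col=2) -> (row=0, col=1)
  v (down): (row=0, col=1) -> (row=1, col=1)
  v (down): (row=1, col=1) -> (row=2, col=1)
  ^ (up): (row=2, col=1) -> (row=1, col=1)
  < (left): (row=1, col=1) -> (row=1, col=0)
  > (right): (row=1, col=0) -> (row=1, col=1)
  > (right): (row=1, col=1) -> (row=1, col=2)
  v (down): blocked, stay at (row=1, col=2)
Final: (row=1, col=2)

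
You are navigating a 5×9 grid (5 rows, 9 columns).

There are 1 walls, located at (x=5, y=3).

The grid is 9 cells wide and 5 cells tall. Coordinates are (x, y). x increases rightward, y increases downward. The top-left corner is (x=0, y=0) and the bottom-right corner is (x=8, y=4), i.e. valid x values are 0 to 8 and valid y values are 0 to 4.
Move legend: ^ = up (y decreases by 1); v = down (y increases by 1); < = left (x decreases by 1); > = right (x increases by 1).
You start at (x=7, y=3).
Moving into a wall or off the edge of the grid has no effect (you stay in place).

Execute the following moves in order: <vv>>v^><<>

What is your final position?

Start: (x=7, y=3)
  < (left): (x=7, y=3) -> (x=6, y=3)
  v (down): (x=6, y=3) -> (x=6, y=4)
  v (down): blocked, stay at (x=6, y=4)
  > (right): (x=6, y=4) -> (x=7, y=4)
  > (right): (x=7, y=4) -> (x=8, y=4)
  v (down): blocked, stay at (x=8, y=4)
  ^ (up): (x=8, y=4) -> (x=8, y=3)
  > (right): blocked, stay at (x=8, y=3)
  < (left): (x=8, y=3) -> (x=7, y=3)
  < (left): (x=7, y=3) -> (x=6, y=3)
  > (right): (x=6, y=3) -> (x=7, y=3)
Final: (x=7, y=3)

Answer: Final position: (x=7, y=3)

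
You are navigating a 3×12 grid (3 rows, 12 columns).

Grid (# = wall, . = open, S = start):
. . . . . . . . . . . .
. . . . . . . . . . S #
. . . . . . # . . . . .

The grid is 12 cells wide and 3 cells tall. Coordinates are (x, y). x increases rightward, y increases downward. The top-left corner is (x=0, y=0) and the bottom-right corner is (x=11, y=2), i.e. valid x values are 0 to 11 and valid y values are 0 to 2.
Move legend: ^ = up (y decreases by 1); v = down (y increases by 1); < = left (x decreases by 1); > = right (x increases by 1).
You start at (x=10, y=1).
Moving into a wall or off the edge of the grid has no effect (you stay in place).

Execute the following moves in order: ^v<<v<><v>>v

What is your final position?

Start: (x=10, y=1)
  ^ (up): (x=10, y=1) -> (x=10, y=0)
  v (down): (x=10, y=0) -> (x=10, y=1)
  < (left): (x=10, y=1) -> (x=9, y=1)
  < (left): (x=9, y=1) -> (x=8, y=1)
  v (down): (x=8, y=1) -> (x=8, y=2)
  < (left): (x=8, y=2) -> (x=7, y=2)
  > (right): (x=7, y=2) -> (x=8, y=2)
  < (left): (x=8, y=2) -> (x=7, y=2)
  v (down): blocked, stay at (x=7, y=2)
  > (right): (x=7, y=2) -> (x=8, y=2)
  > (right): (x=8, y=2) -> (x=9, y=2)
  v (down): blocked, stay at (x=9, y=2)
Final: (x=9, y=2)

Answer: Final position: (x=9, y=2)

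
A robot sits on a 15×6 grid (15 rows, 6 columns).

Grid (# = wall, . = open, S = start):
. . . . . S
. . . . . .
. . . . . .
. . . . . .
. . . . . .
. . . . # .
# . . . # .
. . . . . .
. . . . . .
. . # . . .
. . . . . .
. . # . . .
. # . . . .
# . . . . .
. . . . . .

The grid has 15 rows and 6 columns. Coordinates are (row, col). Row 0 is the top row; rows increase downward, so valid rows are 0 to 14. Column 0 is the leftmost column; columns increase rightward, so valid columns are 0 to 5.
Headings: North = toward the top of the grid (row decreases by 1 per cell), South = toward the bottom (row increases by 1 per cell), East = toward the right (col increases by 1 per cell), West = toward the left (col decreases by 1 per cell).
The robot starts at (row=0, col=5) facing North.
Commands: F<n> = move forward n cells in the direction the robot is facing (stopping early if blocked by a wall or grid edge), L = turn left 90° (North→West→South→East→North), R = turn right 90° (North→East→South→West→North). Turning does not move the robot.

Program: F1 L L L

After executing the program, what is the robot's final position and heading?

Start: (row=0, col=5), facing North
  F1: move forward 0/1 (blocked), now at (row=0, col=5)
  L: turn left, now facing West
  L: turn left, now facing South
  L: turn left, now facing East
Final: (row=0, col=5), facing East

Answer: Final position: (row=0, col=5), facing East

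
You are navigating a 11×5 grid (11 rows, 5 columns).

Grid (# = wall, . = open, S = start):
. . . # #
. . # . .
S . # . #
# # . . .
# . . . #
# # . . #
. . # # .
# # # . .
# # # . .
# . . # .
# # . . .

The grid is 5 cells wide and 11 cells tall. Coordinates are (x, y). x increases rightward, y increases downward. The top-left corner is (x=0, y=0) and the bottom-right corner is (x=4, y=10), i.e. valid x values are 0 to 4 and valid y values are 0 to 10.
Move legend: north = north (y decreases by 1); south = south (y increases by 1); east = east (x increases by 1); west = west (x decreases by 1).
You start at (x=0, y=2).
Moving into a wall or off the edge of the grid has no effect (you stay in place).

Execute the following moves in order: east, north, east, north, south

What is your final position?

Start: (x=0, y=2)
  east (east): (x=0, y=2) -> (x=1, y=2)
  north (north): (x=1, y=2) -> (x=1, y=1)
  east (east): blocked, stay at (x=1, y=1)
  north (north): (x=1, y=1) -> (x=1, y=0)
  south (south): (x=1, y=0) -> (x=1, y=1)
Final: (x=1, y=1)

Answer: Final position: (x=1, y=1)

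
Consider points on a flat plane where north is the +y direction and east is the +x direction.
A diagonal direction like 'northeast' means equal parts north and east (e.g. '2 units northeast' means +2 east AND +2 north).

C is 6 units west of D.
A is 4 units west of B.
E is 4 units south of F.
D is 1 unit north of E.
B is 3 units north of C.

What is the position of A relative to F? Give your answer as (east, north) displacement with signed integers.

Place F at the origin (east=0, north=0).
  E is 4 units south of F: delta (east=+0, north=-4); E at (east=0, north=-4).
  D is 1 unit north of E: delta (east=+0, north=+1); D at (east=0, north=-3).
  C is 6 units west of D: delta (east=-6, north=+0); C at (east=-6, north=-3).
  B is 3 units north of C: delta (east=+0, north=+3); B at (east=-6, north=0).
  A is 4 units west of B: delta (east=-4, north=+0); A at (east=-10, north=0).
Therefore A relative to F: (east=-10, north=0).

Answer: A is at (east=-10, north=0) relative to F.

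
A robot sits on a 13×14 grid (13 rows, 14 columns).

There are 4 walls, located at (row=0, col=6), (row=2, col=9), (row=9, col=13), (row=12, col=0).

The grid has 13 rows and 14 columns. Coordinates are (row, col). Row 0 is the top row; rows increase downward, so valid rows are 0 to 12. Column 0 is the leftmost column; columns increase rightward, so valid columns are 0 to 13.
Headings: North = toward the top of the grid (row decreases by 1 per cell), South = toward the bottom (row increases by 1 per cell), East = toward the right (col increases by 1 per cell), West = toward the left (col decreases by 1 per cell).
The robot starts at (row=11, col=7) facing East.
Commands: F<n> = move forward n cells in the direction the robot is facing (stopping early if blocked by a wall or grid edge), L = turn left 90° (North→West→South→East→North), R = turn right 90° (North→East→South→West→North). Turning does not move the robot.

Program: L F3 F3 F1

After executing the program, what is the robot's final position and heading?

Answer: Final position: (row=4, col=7), facing North

Derivation:
Start: (row=11, col=7), facing East
  L: turn left, now facing North
  F3: move forward 3, now at (row=8, col=7)
  F3: move forward 3, now at (row=5, col=7)
  F1: move forward 1, now at (row=4, col=7)
Final: (row=4, col=7), facing North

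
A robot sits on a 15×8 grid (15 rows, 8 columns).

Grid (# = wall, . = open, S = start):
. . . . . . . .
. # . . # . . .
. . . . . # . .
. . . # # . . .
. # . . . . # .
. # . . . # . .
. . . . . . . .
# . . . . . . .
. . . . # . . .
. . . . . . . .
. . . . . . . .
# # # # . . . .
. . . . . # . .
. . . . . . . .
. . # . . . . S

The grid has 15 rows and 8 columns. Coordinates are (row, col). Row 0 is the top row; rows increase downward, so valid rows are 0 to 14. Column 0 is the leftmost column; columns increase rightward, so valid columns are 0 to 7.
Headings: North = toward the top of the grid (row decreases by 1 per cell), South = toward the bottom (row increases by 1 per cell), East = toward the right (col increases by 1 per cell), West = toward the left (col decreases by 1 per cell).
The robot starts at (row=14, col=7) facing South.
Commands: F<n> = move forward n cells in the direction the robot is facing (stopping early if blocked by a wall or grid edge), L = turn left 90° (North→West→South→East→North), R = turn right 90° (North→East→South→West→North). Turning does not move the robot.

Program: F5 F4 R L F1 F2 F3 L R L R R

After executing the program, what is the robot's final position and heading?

Start: (row=14, col=7), facing South
  F5: move forward 0/5 (blocked), now at (row=14, col=7)
  F4: move forward 0/4 (blocked), now at (row=14, col=7)
  R: turn right, now facing West
  L: turn left, now facing South
  F1: move forward 0/1 (blocked), now at (row=14, col=7)
  F2: move forward 0/2 (blocked), now at (row=14, col=7)
  F3: move forward 0/3 (blocked), now at (row=14, col=7)
  L: turn left, now facing East
  R: turn right, now facing South
  L: turn left, now facing East
  R: turn right, now facing South
  R: turn right, now facing West
Final: (row=14, col=7), facing West

Answer: Final position: (row=14, col=7), facing West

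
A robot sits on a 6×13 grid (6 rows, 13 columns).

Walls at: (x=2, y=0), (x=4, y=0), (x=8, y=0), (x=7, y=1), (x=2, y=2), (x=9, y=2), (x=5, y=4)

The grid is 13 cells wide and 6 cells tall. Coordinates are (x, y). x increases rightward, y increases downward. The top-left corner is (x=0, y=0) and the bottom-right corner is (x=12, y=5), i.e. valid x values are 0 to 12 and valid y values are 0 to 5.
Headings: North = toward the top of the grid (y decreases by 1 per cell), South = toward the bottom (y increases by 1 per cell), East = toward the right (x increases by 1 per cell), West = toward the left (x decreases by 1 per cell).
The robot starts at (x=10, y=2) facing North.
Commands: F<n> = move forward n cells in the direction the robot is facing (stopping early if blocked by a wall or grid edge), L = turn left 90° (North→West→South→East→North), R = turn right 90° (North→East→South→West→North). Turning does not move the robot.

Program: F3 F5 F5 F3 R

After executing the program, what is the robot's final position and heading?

Start: (x=10, y=2), facing North
  F3: move forward 2/3 (blocked), now at (x=10, y=0)
  F5: move forward 0/5 (blocked), now at (x=10, y=0)
  F5: move forward 0/5 (blocked), now at (x=10, y=0)
  F3: move forward 0/3 (blocked), now at (x=10, y=0)
  R: turn right, now facing East
Final: (x=10, y=0), facing East

Answer: Final position: (x=10, y=0), facing East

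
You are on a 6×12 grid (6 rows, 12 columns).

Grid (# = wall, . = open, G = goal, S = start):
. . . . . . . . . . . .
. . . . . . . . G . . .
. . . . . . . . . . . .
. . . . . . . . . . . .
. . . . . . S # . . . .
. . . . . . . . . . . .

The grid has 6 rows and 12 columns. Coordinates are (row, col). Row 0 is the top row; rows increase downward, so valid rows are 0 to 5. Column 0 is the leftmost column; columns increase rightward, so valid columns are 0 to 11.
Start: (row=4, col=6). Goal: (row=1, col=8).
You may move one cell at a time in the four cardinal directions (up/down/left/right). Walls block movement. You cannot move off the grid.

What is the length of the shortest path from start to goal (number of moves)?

BFS from (row=4, col=6) until reaching (row=1, col=8):
  Distance 0: (row=4, col=6)
  Distance 1: (row=3, col=6), (row=4, col=5), (row=5, col=6)
  Distance 2: (row=2, col=6), (row=3, col=5), (row=3, col=7), (row=4, col=4), (row=5, col=5), (row=5, col=7)
  Distance 3: (row=1, col=6), (row=2, col=5), (row=2, col=7), (row=3, col=4), (row=3, col=8), (row=4, col=3), (row=5, col=4), (row=5, col=8)
  Distance 4: (row=0, col=6), (row=1, col=5), (row=1, col=7), (row=2, col=4), (row=2, col=8), (row=3, col=3), (row=3, col=9), (row=4, col=2), (row=4, col=8), (row=5, col=3), (row=5, col=9)
  Distance 5: (row=0, col=5), (row=0, col=7), (row=1, col=4), (row=1, col=8), (row=2, col=3), (row=2, col=9), (row=3, col=2), (row=3, col=10), (row=4, col=1), (row=4, col=9), (row=5, col=2), (row=5, col=10)  <- goal reached here
One shortest path (5 moves): (row=4, col=6) -> (row=3, col=6) -> (row=3, col=7) -> (row=3, col=8) -> (row=2, col=8) -> (row=1, col=8)

Answer: Shortest path length: 5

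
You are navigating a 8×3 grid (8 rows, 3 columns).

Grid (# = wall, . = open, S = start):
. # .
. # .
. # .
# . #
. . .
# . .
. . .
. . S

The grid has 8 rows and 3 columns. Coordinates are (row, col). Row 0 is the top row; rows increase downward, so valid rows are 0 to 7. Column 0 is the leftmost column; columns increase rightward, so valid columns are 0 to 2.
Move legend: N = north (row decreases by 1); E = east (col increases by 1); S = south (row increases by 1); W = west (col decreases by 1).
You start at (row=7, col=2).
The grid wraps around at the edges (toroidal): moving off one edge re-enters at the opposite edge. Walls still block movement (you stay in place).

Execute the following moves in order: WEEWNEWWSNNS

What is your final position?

Start: (row=7, col=2)
  W (west): (row=7, col=2) -> (row=7, col=1)
  E (east): (row=7, col=1) -> (row=7, col=2)
  E (east): (row=7, col=2) -> (row=7, col=0)
  W (west): (row=7, col=0) -> (row=7, col=2)
  N (north): (row=7, col=2) -> (row=6, col=2)
  E (east): (row=6, col=2) -> (row=6, col=0)
  W (west): (row=6, col=0) -> (row=6, col=2)
  W (west): (row=6, col=2) -> (row=6, col=1)
  S (south): (row=6, col=1) -> (row=7, col=1)
  N (north): (row=7, col=1) -> (row=6, col=1)
  N (north): (row=6, col=1) -> (row=5, col=1)
  S (south): (row=5, col=1) -> (row=6, col=1)
Final: (row=6, col=1)

Answer: Final position: (row=6, col=1)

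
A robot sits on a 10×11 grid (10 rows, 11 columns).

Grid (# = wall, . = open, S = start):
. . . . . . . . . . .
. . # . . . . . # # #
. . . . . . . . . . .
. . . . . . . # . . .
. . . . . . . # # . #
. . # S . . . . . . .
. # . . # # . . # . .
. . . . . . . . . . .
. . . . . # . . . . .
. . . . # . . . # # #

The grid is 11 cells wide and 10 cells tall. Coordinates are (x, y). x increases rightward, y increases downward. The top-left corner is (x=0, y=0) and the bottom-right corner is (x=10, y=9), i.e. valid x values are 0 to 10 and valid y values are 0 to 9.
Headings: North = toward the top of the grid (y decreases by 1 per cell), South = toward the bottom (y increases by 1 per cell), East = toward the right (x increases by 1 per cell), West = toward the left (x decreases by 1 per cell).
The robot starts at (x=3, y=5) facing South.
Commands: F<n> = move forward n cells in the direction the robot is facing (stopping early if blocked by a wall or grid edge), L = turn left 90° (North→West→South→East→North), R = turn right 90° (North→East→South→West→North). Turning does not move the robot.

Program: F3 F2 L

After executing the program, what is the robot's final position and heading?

Answer: Final position: (x=3, y=9), facing East

Derivation:
Start: (x=3, y=5), facing South
  F3: move forward 3, now at (x=3, y=8)
  F2: move forward 1/2 (blocked), now at (x=3, y=9)
  L: turn left, now facing East
Final: (x=3, y=9), facing East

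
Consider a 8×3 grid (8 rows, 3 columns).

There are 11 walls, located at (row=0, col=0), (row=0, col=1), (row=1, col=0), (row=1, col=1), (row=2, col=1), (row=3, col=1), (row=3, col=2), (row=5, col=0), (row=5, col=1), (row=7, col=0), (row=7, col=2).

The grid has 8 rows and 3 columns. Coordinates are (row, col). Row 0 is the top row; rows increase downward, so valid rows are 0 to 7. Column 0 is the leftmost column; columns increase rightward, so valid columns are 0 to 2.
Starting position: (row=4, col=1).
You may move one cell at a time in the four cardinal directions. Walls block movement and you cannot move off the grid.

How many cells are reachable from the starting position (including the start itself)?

Answer: Reachable cells: 10

Derivation:
BFS flood-fill from (row=4, col=1):
  Distance 0: (row=4, col=1)
  Distance 1: (row=4, col=0), (row=4, col=2)
  Distance 2: (row=3, col=0), (row=5, col=2)
  Distance 3: (row=2, col=0), (row=6, col=2)
  Distance 4: (row=6, col=1)
  Distance 5: (row=6, col=0), (row=7, col=1)
Total reachable: 10 (grid has 13 open cells total)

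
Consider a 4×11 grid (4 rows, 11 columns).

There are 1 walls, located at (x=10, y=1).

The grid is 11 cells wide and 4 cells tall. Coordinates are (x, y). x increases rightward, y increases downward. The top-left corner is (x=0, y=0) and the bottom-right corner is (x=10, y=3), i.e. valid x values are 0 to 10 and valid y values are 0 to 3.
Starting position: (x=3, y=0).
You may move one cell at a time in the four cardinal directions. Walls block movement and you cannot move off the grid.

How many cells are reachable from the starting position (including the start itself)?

BFS flood-fill from (x=3, y=0):
  Distance 0: (x=3, y=0)
  Distance 1: (x=2, y=0), (x=4, y=0), (x=3, y=1)
  Distance 2: (x=1, y=0), (x=5, y=0), (x=2, y=1), (x=4, y=1), (x=3, y=2)
  Distance 3: (x=0, y=0), (x=6, y=0), (x=1, y=1), (x=5, y=1), (x=2, y=2), (x=4, y=2), (x=3, y=3)
  Distance 4: (x=7, y=0), (x=0, y=1), (x=6, y=1), (x=1, y=2), (x=5, y=2), (x=2, y=3), (x=4, y=3)
  Distance 5: (x=8, y=0), (x=7, y=1), (x=0, y=2), (x=6, y=2), (x=1, y=3), (x=5, y=3)
  Distance 6: (x=9, y=0), (x=8, y=1), (x=7, y=2), (x=0, y=3), (x=6, y=3)
  Distance 7: (x=10, y=0), (x=9, y=1), (x=8, y=2), (x=7, y=3)
  Distance 8: (x=9, y=2), (x=8, y=3)
  Distance 9: (x=10, y=2), (x=9, y=3)
  Distance 10: (x=10, y=3)
Total reachable: 43 (grid has 43 open cells total)

Answer: Reachable cells: 43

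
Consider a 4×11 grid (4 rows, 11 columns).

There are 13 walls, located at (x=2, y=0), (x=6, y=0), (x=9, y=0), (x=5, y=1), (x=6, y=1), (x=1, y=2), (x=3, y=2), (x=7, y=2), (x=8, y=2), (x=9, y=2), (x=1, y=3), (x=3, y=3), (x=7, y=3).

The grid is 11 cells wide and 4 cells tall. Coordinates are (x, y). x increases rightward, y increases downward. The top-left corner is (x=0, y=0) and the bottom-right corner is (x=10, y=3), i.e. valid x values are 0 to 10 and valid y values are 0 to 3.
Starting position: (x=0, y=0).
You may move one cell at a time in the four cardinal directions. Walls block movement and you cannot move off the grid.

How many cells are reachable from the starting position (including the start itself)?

BFS flood-fill from (x=0, y=0):
  Distance 0: (x=0, y=0)
  Distance 1: (x=1, y=0), (x=0, y=1)
  Distance 2: (x=1, y=1), (x=0, y=2)
  Distance 3: (x=2, y=1), (x=0, y=3)
  Distance 4: (x=3, y=1), (x=2, y=2)
  Distance 5: (x=3, y=0), (x=4, y=1), (x=2, y=3)
  Distance 6: (x=4, y=0), (x=4, y=2)
  Distance 7: (x=5, y=0), (x=5, y=2), (x=4, y=3)
  Distance 8: (x=6, y=2), (x=5, y=3)
  Distance 9: (x=6, y=3)
Total reachable: 20 (grid has 31 open cells total)

Answer: Reachable cells: 20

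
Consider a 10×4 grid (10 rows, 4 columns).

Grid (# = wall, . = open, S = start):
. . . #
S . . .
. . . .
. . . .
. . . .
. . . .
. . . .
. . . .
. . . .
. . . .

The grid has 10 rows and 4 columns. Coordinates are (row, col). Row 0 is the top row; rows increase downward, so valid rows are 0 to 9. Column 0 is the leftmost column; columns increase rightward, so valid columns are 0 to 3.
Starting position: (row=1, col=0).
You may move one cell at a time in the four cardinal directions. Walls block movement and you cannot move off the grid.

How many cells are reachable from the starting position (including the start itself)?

BFS flood-fill from (row=1, col=0):
  Distance 0: (row=1, col=0)
  Distance 1: (row=0, col=0), (row=1, col=1), (row=2, col=0)
  Distance 2: (row=0, col=1), (row=1, col=2), (row=2, col=1), (row=3, col=0)
  Distance 3: (row=0, col=2), (row=1, col=3), (row=2, col=2), (row=3, col=1), (row=4, col=0)
  Distance 4: (row=2, col=3), (row=3, col=2), (row=4, col=1), (row=5, col=0)
  Distance 5: (row=3, col=3), (row=4, col=2), (row=5, col=1), (row=6, col=0)
  Distance 6: (row=4, col=3), (row=5, col=2), (row=6, col=1), (row=7, col=0)
  Distance 7: (row=5, col=3), (row=6, col=2), (row=7, col=1), (row=8, col=0)
  Distance 8: (row=6, col=3), (row=7, col=2), (row=8, col=1), (row=9, col=0)
  Distance 9: (row=7, col=3), (row=8, col=2), (row=9, col=1)
  Distance 10: (row=8, col=3), (row=9, col=2)
  Distance 11: (row=9, col=3)
Total reachable: 39 (grid has 39 open cells total)

Answer: Reachable cells: 39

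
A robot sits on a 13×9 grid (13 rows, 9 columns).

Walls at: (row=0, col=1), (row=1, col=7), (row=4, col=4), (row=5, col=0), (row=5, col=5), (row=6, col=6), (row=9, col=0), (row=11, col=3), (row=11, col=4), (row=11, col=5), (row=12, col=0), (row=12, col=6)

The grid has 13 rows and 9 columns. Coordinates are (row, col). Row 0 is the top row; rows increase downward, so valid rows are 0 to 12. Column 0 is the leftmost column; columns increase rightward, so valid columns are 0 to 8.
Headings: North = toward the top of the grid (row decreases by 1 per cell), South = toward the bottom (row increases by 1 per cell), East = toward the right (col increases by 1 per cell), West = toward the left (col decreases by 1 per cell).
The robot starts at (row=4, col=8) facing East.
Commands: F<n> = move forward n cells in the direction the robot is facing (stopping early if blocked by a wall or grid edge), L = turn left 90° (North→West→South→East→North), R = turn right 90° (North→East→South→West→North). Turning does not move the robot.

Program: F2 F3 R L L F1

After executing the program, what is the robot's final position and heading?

Answer: Final position: (row=3, col=8), facing North

Derivation:
Start: (row=4, col=8), facing East
  F2: move forward 0/2 (blocked), now at (row=4, col=8)
  F3: move forward 0/3 (blocked), now at (row=4, col=8)
  R: turn right, now facing South
  L: turn left, now facing East
  L: turn left, now facing North
  F1: move forward 1, now at (row=3, col=8)
Final: (row=3, col=8), facing North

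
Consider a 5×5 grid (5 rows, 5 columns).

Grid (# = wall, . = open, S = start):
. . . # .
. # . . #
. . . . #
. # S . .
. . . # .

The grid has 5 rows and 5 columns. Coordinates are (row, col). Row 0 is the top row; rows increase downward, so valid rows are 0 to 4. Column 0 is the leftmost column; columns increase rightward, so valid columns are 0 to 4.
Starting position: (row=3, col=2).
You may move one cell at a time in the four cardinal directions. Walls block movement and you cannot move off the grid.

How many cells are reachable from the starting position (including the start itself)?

Answer: Reachable cells: 18

Derivation:
BFS flood-fill from (row=3, col=2):
  Distance 0: (row=3, col=2)
  Distance 1: (row=2, col=2), (row=3, col=3), (row=4, col=2)
  Distance 2: (row=1, col=2), (row=2, col=1), (row=2, col=3), (row=3, col=4), (row=4, col=1)
  Distance 3: (row=0, col=2), (row=1, col=3), (row=2, col=0), (row=4, col=0), (row=4, col=4)
  Distance 4: (row=0, col=1), (row=1, col=0), (row=3, col=0)
  Distance 5: (row=0, col=0)
Total reachable: 18 (grid has 19 open cells total)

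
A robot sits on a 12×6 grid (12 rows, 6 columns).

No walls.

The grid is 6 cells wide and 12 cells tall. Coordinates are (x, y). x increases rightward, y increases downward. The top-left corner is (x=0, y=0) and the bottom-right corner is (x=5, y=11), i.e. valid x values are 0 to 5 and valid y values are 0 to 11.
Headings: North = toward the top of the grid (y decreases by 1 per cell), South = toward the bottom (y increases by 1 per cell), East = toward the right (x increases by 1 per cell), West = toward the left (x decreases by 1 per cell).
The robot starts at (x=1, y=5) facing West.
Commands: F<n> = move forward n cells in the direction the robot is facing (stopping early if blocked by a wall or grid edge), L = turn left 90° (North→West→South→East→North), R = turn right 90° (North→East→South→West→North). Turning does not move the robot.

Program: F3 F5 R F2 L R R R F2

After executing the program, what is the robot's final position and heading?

Answer: Final position: (x=0, y=5), facing South

Derivation:
Start: (x=1, y=5), facing West
  F3: move forward 1/3 (blocked), now at (x=0, y=5)
  F5: move forward 0/5 (blocked), now at (x=0, y=5)
  R: turn right, now facing North
  F2: move forward 2, now at (x=0, y=3)
  L: turn left, now facing West
  R: turn right, now facing North
  R: turn right, now facing East
  R: turn right, now facing South
  F2: move forward 2, now at (x=0, y=5)
Final: (x=0, y=5), facing South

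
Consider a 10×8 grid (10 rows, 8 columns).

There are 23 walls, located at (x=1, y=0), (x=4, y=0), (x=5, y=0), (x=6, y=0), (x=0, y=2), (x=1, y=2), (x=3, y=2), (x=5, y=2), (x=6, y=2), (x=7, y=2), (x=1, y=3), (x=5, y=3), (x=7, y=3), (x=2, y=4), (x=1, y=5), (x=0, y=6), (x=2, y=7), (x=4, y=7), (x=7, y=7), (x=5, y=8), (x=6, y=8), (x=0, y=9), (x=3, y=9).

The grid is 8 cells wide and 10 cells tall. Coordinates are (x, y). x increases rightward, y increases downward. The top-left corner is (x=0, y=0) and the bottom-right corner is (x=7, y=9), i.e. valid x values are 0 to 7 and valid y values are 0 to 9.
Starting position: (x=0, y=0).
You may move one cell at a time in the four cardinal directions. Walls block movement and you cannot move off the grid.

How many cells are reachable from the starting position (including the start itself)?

BFS flood-fill from (x=0, y=0):
  Distance 0: (x=0, y=0)
  Distance 1: (x=0, y=1)
  Distance 2: (x=1, y=1)
  Distance 3: (x=2, y=1)
  Distance 4: (x=2, y=0), (x=3, y=1), (x=2, y=2)
  Distance 5: (x=3, y=0), (x=4, y=1), (x=2, y=3)
  Distance 6: (x=5, y=1), (x=4, y=2), (x=3, y=3)
  Distance 7: (x=6, y=1), (x=4, y=3), (x=3, y=4)
  Distance 8: (x=7, y=1), (x=4, y=4), (x=3, y=5)
  Distance 9: (x=7, y=0), (x=5, y=4), (x=2, y=5), (x=4, y=5), (x=3, y=6)
  Distance 10: (x=6, y=4), (x=5, y=5), (x=2, y=6), (x=4, y=6), (x=3, y=7)
  Distance 11: (x=6, y=3), (x=7, y=4), (x=6, y=5), (x=1, y=6), (x=5, y=6), (x=3, y=8)
  Distance 12: (x=7, y=5), (x=6, y=6), (x=1, y=7), (x=5, y=7), (x=2, y=8), (x=4, y=8)
  Distance 13: (x=7, y=6), (x=0, y=7), (x=6, y=7), (x=1, y=8), (x=2, y=9), (x=4, y=9)
  Distance 14: (x=0, y=8), (x=1, y=9), (x=5, y=9)
  Distance 15: (x=6, y=9)
  Distance 16: (x=7, y=9)
  Distance 17: (x=7, y=8)
Total reachable: 53 (grid has 57 open cells total)

Answer: Reachable cells: 53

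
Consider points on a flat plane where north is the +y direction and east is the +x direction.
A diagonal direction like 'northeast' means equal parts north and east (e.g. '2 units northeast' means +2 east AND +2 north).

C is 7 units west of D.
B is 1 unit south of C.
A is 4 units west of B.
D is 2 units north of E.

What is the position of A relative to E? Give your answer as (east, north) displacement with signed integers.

Place E at the origin (east=0, north=0).
  D is 2 units north of E: delta (east=+0, north=+2); D at (east=0, north=2).
  C is 7 units west of D: delta (east=-7, north=+0); C at (east=-7, north=2).
  B is 1 unit south of C: delta (east=+0, north=-1); B at (east=-7, north=1).
  A is 4 units west of B: delta (east=-4, north=+0); A at (east=-11, north=1).
Therefore A relative to E: (east=-11, north=1).

Answer: A is at (east=-11, north=1) relative to E.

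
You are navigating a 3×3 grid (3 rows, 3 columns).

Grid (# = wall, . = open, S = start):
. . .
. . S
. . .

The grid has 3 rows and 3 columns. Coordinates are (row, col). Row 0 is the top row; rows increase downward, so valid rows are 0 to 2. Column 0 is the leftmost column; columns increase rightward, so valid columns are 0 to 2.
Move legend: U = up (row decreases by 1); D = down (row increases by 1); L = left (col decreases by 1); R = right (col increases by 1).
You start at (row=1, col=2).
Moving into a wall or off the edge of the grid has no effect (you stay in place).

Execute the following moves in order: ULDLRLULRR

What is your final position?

Answer: Final position: (row=0, col=2)

Derivation:
Start: (row=1, col=2)
  U (up): (row=1, col=2) -> (row=0, col=2)
  L (left): (row=0, col=2) -> (row=0, col=1)
  D (down): (row=0, col=1) -> (row=1, col=1)
  L (left): (row=1, col=1) -> (row=1, col=0)
  R (right): (row=1, col=0) -> (row=1, col=1)
  L (left): (row=1, col=1) -> (row=1, col=0)
  U (up): (row=1, col=0) -> (row=0, col=0)
  L (left): blocked, stay at (row=0, col=0)
  R (right): (row=0, col=0) -> (row=0, col=1)
  R (right): (row=0, col=1) -> (row=0, col=2)
Final: (row=0, col=2)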